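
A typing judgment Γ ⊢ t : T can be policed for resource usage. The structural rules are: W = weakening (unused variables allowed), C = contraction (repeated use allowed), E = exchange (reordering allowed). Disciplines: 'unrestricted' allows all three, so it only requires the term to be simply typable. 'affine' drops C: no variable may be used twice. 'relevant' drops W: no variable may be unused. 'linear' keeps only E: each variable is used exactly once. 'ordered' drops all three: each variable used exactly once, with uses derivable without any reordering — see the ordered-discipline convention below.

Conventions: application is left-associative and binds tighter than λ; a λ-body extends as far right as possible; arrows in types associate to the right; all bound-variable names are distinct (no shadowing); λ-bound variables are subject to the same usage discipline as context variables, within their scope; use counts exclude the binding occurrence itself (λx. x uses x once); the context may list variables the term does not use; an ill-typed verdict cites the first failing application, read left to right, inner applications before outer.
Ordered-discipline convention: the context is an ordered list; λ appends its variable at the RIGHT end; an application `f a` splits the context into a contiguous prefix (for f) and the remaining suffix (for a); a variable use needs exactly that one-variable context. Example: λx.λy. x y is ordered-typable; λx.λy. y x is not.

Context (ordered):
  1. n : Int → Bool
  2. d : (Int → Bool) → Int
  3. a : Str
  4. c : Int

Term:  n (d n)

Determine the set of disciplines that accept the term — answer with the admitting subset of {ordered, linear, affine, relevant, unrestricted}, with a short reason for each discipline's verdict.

admitted in: unrestricted
use counts: n=2, d=1, a=0, c=0
order of uses: n, d, n
typing: well-typed — term : Bool
ordered: ✗ — n ×2 used more than once (contraction); unused: a, c — weakening required
linear: ✗ — n ×2 used more than once (contraction); unused: a, c — weakening required
affine: ✗ — n ×2 used more than once (contraction)
relevant: ✗ — unused: a, c — weakening required
unrestricted: ✓ — typability at Bool is all that's needed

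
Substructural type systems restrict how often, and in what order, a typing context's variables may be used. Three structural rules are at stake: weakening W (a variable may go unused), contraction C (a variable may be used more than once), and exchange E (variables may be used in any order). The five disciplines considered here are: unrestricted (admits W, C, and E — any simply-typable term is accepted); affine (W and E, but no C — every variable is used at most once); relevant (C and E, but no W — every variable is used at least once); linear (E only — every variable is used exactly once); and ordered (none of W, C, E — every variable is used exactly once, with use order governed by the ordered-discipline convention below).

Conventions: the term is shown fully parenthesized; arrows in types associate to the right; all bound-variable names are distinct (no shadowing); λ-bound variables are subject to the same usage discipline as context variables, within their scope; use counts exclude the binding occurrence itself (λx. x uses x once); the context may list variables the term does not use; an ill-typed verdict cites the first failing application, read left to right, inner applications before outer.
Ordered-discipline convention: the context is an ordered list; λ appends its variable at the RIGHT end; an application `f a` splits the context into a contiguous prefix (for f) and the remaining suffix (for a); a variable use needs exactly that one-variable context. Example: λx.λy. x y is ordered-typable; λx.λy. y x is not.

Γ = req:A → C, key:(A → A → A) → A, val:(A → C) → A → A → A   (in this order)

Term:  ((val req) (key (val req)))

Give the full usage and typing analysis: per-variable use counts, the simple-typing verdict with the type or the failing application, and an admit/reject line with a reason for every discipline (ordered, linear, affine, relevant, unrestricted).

use counts: req=2; key=1; val=2
left-to-right use order: val, req, key, val, req
typing: ✓ — A → A
ordered ✗ (needs contraction — req ×2, val ×2)
linear ✗ (needs contraction — req ×2, val ×2)
affine ✗ (needs contraction — req ×2, val ×2)
relevant ✓ (every one of req, key, val appears)
unrestricted ✓ (simply typable at A → A; W, C, E all held)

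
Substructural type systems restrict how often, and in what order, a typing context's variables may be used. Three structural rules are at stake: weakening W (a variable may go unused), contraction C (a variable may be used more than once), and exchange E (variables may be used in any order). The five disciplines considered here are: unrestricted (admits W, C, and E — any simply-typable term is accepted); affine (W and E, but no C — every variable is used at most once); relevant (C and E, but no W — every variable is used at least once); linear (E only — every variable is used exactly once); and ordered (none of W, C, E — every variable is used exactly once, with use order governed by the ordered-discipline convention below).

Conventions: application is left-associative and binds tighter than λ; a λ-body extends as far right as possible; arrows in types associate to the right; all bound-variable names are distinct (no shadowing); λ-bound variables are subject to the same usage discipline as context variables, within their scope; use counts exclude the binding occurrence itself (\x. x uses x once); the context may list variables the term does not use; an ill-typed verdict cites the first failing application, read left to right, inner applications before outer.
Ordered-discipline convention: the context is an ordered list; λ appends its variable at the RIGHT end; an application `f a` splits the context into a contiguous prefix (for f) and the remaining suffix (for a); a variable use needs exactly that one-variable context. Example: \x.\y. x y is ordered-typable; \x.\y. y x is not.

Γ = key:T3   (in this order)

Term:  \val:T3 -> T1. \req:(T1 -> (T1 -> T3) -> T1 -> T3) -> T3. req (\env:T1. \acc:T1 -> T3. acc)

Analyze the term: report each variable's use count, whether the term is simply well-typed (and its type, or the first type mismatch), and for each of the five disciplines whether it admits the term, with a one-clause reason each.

variable uses: key=0, val (λ-bound)=0, req (λ-bound)=1, env (λ-bound)=0, acc (λ-bound)=1
left-to-right use order: req, acc
typing: the term checks, with type (T3 -> T1) -> ((T1 -> (T1 -> T3) -> T1 -> T3) -> T3) -> T3
ordered ✗ (key, val, env never used (weakening))
linear ✗ (key, val, env never used (weakening))
affine ✓ (at most one use each (key, val, req, env, acc))
relevant ✗ (key, val, env never used (weakening))
unrestricted ✓ (simply typable at (T3 -> T1) -> ((T1 -> (T1 -> T3) -> T1 -> T3) -> T3) -> T3; W, C, E all held)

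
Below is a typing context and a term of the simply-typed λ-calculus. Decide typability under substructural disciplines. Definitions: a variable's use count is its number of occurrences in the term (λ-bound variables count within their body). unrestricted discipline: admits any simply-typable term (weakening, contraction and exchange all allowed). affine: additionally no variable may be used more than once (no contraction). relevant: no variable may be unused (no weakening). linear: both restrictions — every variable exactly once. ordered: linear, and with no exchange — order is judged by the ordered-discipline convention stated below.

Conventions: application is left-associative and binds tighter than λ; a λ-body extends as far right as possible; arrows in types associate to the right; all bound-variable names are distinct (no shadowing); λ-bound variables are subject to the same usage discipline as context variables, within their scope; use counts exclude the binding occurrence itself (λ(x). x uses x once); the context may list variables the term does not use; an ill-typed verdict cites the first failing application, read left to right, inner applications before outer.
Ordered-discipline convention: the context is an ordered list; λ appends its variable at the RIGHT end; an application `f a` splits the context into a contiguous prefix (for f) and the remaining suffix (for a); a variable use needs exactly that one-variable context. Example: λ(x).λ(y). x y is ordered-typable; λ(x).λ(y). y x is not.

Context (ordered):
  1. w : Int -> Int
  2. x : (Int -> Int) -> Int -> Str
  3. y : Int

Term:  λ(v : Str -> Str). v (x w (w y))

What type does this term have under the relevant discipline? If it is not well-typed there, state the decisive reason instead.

term : (Str -> Str) -> Str
counts: w=2, x=1, y=1, v [bound]=1
use order (left to right): v, x, w, w, y
typing: well-typed — term : (Str -> Str) -> Str
summary: ordered ✗, linear ✗, affine ✗, relevant ✓, unrestricted ✓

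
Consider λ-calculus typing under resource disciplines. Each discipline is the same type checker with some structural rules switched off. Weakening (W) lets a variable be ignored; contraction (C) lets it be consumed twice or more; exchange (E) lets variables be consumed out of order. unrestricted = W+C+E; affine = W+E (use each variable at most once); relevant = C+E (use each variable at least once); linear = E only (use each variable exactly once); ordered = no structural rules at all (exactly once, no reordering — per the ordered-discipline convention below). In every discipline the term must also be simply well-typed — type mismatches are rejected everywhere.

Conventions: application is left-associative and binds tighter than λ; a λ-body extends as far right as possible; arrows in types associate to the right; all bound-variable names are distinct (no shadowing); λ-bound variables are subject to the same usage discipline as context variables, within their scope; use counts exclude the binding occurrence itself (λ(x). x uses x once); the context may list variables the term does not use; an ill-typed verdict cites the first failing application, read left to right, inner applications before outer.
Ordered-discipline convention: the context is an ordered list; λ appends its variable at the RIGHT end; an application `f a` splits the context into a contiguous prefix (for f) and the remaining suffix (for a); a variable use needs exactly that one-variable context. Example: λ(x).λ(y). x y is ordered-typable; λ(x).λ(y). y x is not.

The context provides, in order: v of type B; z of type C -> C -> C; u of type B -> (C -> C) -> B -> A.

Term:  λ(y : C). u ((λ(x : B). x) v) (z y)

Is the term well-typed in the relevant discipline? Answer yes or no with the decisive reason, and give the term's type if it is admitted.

yes — v, z, u, y, x: all used, weakening unneeded; term : C -> B -> A
usage: v: 1; z: 1; u: 1; y (bound): 1; x (bound): 1
uses in reading order: u, x, v, z, y
typing: well-typed — term : C -> B -> A
per-discipline verdicts: ordered ✗, linear ✓, affine ✓, relevant ✓, unrestricted ✓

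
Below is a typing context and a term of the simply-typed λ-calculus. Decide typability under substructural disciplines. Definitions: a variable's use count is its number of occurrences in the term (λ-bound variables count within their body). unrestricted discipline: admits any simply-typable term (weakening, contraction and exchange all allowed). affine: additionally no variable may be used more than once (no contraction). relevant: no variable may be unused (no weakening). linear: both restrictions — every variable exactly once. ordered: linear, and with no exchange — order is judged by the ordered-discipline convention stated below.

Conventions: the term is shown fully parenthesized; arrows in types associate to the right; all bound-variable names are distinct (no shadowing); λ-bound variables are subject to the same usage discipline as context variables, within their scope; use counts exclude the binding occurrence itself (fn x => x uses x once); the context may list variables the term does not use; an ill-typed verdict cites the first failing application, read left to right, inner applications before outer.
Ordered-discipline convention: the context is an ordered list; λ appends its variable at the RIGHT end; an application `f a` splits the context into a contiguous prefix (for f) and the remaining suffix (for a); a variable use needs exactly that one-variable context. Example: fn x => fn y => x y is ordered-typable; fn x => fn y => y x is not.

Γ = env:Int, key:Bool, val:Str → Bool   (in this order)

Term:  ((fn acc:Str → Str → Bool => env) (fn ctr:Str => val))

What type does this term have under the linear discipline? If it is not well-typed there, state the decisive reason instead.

not well-typed under linear — key, acc, ctr left unused
counts: env: 1×, key: 0×, val: 1×, acc (bound): 0×, ctr (bound): 0×
left-to-right use order: env, val
typing: well-typed — term : Int
per-discipline verdicts: ordered ✗, linear ✗, affine ✓, relevant ✗, unrestricted ✓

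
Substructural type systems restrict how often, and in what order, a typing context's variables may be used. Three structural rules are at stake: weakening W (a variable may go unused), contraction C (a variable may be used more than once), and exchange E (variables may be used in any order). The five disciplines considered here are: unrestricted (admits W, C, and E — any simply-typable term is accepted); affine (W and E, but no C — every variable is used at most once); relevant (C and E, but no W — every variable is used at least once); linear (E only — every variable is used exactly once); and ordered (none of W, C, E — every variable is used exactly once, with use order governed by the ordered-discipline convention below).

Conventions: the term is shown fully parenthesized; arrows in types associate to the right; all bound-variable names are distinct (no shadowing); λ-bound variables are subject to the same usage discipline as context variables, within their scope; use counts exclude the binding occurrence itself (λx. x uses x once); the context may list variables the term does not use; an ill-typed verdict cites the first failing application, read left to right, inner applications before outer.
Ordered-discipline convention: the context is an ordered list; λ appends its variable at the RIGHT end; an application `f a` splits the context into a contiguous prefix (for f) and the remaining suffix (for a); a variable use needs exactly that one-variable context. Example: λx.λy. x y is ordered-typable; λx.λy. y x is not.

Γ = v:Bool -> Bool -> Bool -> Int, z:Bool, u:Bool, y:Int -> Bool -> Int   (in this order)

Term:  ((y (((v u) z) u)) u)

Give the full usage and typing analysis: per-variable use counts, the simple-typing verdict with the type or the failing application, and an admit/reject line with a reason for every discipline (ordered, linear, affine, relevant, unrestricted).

variable uses: v: 1; z: 1; u: 3; y: 1
order of uses: y, v, u, z, u, u
typing: ✓ — Int
ordered ✗ (uses contraction: u ×3)
linear ✗ (uses contraction: u ×3)
affine ✗ (uses contraction: u ×3)
relevant ✓ (at least one use each (v, z, u, y))
unrestricted ✓ (type-checks (Int) and nothing is barred)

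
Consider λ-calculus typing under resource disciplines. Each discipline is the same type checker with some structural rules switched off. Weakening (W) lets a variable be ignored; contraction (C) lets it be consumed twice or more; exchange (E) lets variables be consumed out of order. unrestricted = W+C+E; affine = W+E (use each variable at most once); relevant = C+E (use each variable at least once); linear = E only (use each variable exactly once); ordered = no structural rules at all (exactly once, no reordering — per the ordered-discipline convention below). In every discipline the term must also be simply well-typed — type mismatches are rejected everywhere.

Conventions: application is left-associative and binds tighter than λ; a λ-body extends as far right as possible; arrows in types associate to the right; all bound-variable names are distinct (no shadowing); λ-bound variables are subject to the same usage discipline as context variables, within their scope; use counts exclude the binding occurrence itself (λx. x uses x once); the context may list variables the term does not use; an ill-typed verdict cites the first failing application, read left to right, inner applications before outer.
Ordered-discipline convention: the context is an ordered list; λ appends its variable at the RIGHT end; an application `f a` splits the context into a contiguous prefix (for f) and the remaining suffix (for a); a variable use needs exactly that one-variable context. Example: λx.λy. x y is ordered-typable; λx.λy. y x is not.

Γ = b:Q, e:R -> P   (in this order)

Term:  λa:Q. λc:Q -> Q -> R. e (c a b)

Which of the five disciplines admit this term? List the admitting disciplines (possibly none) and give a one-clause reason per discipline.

admitting disciplines: linear, affine, relevant, unrestricted
usage: b: 1×; e: 1×; a [bound]: 1×; c [bound]: 1×
use order (left to right): e, c, a, b
typing: ✓ — Q -> (Q -> Q -> R) -> P
ordered: ✗ — use order e, c, a, b needs exchange
linear: ✓ — single use per variable (b, e, a, c)
affine: ✓ — b, e, a, c: no repeats, contraction unneeded
relevant: ✓ — b, e, a, c: all used, weakening unneeded
unrestricted: ✓ — simply typable at Q -> (Q -> Q -> R) -> P; W, C, E all held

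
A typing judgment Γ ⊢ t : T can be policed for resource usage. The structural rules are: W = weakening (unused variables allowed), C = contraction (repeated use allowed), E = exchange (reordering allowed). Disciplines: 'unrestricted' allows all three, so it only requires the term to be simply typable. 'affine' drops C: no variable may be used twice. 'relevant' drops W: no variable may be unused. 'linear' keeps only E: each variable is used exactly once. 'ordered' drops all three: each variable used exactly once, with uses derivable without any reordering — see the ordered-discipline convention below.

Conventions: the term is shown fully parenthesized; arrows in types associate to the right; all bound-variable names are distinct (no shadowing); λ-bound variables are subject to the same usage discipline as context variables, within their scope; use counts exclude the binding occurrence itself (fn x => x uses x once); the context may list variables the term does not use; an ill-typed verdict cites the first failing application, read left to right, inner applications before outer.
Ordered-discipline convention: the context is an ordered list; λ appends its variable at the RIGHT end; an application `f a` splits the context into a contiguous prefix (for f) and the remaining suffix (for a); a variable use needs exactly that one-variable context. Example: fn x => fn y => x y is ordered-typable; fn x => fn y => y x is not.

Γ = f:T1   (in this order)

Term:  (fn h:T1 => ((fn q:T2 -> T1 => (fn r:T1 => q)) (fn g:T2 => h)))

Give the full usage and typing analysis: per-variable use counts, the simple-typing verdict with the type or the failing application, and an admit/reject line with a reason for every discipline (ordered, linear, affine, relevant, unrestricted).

usage: f: 0; h (bound): 1; q (bound): 1; r (bound): 0; g (bound): 0
left-to-right use order: q, h
typing: ✓ — T1 -> T1 -> T2 -> T1
ordered: ✗ — f, r, g never used (weakening)
linear: ✗ — f, r, g never used (weakening)
affine: ✓ — f, h, q, r, g: no repeats, contraction unneeded
relevant: ✗ — f, r, g never used (weakening)
unrestricted: ✓ — type-checks (T1 -> T1 -> T2 -> T1) and nothing is barred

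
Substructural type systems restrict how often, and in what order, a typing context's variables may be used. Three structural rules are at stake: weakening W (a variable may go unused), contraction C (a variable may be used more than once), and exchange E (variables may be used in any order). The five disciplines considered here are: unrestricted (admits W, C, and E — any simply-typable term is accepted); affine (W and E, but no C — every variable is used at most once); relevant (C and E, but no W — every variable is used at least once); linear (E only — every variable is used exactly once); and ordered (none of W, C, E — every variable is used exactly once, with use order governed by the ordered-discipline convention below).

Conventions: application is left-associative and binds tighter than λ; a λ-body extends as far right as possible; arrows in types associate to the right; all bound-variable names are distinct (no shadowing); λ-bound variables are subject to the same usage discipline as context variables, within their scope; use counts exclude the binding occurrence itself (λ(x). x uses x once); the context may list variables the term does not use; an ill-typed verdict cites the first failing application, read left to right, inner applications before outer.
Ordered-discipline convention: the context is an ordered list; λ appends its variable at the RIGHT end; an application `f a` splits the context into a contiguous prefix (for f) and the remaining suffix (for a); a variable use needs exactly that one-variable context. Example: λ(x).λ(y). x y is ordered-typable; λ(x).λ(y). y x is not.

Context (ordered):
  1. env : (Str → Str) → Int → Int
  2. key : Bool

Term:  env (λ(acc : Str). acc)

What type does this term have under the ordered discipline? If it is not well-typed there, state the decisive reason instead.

not well-typed under ordered — unused: key — weakening required
variable uses: env: 1×, key: 0×, acc [bound]: 1×
left-to-right use order: env, acc
typing: well-typed — term : Int → Int
summary: ordered ✗ · linear ✗ · affine ✓ · relevant ✗ · unrestricted ✓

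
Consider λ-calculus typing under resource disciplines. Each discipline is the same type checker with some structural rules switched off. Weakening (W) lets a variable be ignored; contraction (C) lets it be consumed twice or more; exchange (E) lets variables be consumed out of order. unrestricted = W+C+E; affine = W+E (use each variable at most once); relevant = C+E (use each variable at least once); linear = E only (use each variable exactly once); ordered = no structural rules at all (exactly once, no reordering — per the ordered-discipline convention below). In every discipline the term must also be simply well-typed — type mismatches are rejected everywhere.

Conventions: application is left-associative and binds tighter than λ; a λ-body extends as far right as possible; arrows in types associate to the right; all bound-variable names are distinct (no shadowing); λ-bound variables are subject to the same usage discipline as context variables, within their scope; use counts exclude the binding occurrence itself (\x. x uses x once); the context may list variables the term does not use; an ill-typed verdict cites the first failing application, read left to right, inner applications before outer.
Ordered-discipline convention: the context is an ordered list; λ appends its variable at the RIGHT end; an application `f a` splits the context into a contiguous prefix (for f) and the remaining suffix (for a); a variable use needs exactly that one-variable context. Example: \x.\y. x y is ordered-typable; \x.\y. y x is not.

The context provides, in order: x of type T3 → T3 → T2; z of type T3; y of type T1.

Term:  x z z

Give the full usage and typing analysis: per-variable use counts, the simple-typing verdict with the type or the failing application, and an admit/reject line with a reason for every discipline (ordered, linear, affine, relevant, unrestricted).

counts: x: 1; z: 2; y: 0
order of uses: x, z, z
typing: well-typed at T2
ordered ✗ (needs contraction — z ×2; y never used (weakening))
linear ✗ (needs contraction — z ×2; y never used (weakening))
affine ✗ (needs contraction — z ×2)
relevant ✗ (y never used (weakening))
unrestricted ✓ (typability at T2 is all that's needed)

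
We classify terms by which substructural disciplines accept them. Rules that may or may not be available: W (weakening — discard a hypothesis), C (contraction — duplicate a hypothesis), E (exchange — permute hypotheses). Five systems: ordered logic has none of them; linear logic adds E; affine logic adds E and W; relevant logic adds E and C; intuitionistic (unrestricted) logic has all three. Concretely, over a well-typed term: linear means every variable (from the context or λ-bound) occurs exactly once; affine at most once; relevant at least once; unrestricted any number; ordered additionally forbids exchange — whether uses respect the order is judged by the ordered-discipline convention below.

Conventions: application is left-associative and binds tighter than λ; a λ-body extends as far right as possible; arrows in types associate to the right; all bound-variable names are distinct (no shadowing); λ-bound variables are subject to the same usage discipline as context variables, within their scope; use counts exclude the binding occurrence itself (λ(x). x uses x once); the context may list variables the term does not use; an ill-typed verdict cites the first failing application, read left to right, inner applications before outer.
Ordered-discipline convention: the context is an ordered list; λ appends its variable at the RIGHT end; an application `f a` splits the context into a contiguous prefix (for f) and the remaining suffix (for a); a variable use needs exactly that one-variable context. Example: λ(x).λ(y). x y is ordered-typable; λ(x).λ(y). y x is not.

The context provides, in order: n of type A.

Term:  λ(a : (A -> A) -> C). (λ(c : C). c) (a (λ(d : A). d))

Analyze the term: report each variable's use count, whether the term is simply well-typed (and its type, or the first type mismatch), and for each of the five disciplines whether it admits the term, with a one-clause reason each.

usage: n=0; a (λ-bound)=1; c (λ-bound)=1; d (λ-bound)=1
use order (left to right): c, a, d
typing: well-typed at ((A -> A) -> C) -> C
ordered: ✗ — needs weakening: n unused
linear: ✗ — needs weakening: n unused
affine: ✓ — at most one use each (n, a, c, d)
relevant: ✗ — needs weakening: n unused
unrestricted: ✓ — simply typable at ((A -> A) -> C) -> C; W, C, E all held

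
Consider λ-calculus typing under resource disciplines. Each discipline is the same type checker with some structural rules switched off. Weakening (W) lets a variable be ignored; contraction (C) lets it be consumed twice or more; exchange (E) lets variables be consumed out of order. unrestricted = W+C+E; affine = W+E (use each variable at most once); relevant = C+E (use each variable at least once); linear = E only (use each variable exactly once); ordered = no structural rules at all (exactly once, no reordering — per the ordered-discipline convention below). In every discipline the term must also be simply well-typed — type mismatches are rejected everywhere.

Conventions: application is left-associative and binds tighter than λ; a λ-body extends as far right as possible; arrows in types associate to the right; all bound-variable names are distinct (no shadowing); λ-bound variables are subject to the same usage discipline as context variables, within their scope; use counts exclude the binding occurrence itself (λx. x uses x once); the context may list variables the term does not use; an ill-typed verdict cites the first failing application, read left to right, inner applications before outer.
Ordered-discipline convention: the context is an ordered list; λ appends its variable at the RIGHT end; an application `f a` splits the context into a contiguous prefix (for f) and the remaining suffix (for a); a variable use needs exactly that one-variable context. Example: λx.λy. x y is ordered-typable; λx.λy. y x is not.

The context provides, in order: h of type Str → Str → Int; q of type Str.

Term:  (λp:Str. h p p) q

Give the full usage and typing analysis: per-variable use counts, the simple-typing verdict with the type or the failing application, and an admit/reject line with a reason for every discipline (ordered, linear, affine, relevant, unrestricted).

variable uses: h ×1, q ×1, p [bound] ×2
order of uses: h, p, p, q
typing: well-typed at Int
ordered ✗ (uses contraction: p ×2)
linear ✗ (uses contraction: p ×2)
affine ✗ (uses contraction: p ×2)
relevant ✓ (none of h, q, p goes unused)
unrestricted ✓ (well-typed at Int; no restrictions here)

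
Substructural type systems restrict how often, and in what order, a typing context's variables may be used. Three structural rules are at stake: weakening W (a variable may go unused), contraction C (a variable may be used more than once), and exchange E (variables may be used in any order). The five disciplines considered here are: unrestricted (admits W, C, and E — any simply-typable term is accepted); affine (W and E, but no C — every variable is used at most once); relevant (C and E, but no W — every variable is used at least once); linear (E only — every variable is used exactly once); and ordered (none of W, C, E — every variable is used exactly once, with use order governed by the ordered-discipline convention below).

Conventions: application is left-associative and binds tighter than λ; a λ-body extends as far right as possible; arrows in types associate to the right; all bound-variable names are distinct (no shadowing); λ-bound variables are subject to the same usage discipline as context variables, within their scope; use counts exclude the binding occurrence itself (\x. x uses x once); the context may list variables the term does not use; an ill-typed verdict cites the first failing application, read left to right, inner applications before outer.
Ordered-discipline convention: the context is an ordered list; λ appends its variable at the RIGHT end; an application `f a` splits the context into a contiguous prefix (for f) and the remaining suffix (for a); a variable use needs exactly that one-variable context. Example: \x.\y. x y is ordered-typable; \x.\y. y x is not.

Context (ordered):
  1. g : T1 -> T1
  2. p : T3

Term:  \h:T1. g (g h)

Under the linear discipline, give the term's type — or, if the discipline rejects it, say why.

not well-typed under linear — uses contraction: g ×2; needs weakening: p unused
usage: g: 2; p: 0; h [bound]: 1
left-to-right use order: g, g, h
typing: well-typed — term : T1 -> T1
summary: ordered ✗ · linear ✗ · affine ✗ · relevant ✗ · unrestricted ✓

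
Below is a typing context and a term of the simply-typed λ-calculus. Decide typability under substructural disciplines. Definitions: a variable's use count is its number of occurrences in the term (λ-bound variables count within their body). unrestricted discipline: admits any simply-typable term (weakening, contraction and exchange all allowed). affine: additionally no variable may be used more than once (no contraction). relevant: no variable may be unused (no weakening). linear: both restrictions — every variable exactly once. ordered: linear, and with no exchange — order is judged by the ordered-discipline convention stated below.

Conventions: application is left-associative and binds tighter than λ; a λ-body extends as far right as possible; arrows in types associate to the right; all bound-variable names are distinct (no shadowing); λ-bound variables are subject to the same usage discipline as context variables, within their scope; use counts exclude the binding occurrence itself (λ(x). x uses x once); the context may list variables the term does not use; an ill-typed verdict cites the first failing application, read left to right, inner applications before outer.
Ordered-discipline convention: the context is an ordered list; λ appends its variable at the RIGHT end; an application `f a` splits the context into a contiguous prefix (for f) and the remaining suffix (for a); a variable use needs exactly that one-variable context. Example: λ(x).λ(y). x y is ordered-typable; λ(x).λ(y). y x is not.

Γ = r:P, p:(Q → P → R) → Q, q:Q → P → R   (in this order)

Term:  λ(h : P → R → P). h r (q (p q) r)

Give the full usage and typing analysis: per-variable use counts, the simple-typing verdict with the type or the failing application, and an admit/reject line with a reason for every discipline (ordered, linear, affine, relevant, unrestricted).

use counts: r: 2; p: 1; q: 2; h (bound): 1
order of uses: h, r, q, p, q, r
typing: well-typed at (P → R → P) → P
ordered ✗ (repeated use of r ×2, q ×2)
linear ✗ (repeated use of r ×2, q ×2)
affine ✗ (repeated use of r ×2, q ×2)
relevant ✓ (every one of r, p, q, h appears)
unrestricted ✓ (well-typed at (P → R → P) → P; no restrictions here)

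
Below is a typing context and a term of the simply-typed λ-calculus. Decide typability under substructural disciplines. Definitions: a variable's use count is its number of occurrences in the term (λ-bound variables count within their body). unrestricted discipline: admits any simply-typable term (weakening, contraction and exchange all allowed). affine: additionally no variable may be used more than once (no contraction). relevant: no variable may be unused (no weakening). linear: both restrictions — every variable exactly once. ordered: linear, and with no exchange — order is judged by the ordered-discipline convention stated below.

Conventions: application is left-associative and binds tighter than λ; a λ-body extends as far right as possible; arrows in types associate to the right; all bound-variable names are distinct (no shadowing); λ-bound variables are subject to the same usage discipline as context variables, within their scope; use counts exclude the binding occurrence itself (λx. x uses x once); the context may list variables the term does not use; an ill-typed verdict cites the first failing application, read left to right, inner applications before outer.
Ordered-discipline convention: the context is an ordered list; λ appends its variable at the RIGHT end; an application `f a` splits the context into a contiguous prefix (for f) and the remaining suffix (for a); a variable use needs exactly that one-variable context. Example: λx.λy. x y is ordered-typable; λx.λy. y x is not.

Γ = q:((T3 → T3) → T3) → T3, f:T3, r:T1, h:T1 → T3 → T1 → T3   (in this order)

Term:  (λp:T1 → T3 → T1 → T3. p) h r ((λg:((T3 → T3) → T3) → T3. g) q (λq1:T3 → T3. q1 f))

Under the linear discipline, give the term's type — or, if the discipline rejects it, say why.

term : T1 → T3
counts: q=1, f=1, r=1, h=1, p (λ-bound)=1, g (λ-bound)=1, q1 (λ-bound)=1
use order (left to right): p, h, r, g, q, q1, f
typing: well-typed — term : T1 → T3
all disciplines: ordered ✗; linear ✓; affine ✓; relevant ✓; unrestricted ✓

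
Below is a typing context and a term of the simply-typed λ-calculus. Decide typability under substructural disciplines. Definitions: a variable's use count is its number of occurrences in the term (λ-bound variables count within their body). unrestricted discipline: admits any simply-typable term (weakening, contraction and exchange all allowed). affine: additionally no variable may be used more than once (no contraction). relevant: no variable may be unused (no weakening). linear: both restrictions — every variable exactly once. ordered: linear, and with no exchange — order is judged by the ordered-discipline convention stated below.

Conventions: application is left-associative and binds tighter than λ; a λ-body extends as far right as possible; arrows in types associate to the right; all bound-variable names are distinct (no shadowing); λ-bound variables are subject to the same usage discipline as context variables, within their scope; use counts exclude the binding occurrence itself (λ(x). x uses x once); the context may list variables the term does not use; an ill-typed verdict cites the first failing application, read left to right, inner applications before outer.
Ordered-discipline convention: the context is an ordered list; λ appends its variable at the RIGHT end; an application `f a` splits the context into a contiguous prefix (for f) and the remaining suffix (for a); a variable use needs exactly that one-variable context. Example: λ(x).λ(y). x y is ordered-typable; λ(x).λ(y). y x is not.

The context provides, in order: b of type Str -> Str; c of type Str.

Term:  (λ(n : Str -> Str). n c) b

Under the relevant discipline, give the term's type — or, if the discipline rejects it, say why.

term : Str
use counts: b ×1, c ×1, n (λ-bound) ×1
use order (left to right): n, c, b
typing: the term checks, with type Str
per-discipline verdicts: ordered ✗, linear ✓, affine ✓, relevant ✓, unrestricted ✓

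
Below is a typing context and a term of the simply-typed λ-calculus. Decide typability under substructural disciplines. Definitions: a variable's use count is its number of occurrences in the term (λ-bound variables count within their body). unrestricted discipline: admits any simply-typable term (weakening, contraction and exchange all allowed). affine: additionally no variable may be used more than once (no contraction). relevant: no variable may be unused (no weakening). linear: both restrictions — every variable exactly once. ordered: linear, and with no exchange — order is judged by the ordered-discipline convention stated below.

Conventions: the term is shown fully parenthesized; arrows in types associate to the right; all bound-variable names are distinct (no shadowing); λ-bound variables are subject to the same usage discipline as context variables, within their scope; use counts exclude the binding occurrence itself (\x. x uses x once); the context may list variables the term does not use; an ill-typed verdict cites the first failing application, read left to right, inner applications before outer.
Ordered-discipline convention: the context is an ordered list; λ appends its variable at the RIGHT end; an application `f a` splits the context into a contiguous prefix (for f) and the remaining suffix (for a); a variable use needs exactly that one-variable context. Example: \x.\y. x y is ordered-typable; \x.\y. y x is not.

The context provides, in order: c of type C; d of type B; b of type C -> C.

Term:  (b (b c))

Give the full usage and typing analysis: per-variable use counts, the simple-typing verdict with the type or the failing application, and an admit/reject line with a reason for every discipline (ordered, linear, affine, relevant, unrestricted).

use counts: c ×1; d ×0; b ×2
use order (left to right): b, b, c
typing: well-typed at C
ordered ✗ (repeated use of b ×2; d left unused)
linear ✗ (repeated use of b ×2; d left unused)
affine ✗ (repeated use of b ×2)
relevant ✗ (d left unused)
unrestricted ✓ (typability at C is all that's needed)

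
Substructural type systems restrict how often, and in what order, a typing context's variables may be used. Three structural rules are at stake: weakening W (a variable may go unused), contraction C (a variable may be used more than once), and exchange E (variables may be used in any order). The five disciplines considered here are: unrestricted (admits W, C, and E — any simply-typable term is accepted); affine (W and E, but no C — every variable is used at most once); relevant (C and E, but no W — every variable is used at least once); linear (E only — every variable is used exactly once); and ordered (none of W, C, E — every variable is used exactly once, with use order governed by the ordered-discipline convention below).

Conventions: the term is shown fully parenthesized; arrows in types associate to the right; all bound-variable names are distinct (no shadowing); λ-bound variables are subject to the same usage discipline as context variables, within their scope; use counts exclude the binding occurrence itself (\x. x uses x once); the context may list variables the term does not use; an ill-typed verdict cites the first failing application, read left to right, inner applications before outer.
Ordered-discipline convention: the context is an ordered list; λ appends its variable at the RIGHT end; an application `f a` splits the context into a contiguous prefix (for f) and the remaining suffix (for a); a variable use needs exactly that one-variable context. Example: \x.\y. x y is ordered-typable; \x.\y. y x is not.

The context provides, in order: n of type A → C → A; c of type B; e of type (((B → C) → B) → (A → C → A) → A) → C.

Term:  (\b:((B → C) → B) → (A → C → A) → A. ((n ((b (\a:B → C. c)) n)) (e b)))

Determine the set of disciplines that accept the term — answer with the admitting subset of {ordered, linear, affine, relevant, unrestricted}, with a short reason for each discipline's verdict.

admitted in: unrestricted
use counts: n: 2, c: 1, e: 1, b (bound): 2, a (bound): 0
left-to-right use order: n, b, c, n, e, b
typing: the term checks, with type (((B → C) → B) → (A → C → A) → A) → A
ordered ✗ (uses contraction: n ×2, b ×2; unused: a — weakening required)
linear ✗ (uses contraction: n ×2, b ×2; unused: a — weakening required)
affine ✗ (uses contraction: n ×2, b ×2)
relevant ✗ (unused: a — weakening required)
unrestricted ✓ (typability at (((B → C) → B) → (A → C → A) → A) → A is all that's needed)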